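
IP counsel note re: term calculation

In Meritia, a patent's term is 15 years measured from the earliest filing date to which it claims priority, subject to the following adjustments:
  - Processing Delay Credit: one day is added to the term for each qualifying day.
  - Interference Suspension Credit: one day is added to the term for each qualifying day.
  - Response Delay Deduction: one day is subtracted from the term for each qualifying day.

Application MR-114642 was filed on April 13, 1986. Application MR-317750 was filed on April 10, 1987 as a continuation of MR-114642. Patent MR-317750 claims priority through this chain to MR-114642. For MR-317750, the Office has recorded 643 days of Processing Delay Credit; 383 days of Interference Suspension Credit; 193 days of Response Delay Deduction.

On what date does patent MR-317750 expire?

Earliest priority filing: 13 April 1986.
Base term: 13 April 1986 + 15 years → 13 April 2001.
Processing Delay Credit: +643 days → 16 January 2003.
Interference Suspension Credit: +383 days → 3 February 2004.
Response Delay Deduction: −193 days → 25 July 2003.

2003-07-25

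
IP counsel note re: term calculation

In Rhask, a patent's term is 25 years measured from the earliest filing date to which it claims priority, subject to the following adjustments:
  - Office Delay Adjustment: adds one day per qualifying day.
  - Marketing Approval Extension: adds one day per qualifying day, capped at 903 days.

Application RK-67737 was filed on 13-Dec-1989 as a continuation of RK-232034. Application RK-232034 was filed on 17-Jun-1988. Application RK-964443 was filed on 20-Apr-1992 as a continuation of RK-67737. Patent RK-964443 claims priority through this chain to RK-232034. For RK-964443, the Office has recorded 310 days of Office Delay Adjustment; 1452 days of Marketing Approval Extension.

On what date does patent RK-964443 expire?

October 12, 2016

Earliest priority filing: 17 June 1988.
Base term: 17 June 1988 + 25 years → 17 June 2013.
Office Delay Adjustment: +310 days → 23 April 2014.
Marketing Approval Extension: 1452 days claimed exceeds the 903-day cap, so +903 days → 12 October 2016.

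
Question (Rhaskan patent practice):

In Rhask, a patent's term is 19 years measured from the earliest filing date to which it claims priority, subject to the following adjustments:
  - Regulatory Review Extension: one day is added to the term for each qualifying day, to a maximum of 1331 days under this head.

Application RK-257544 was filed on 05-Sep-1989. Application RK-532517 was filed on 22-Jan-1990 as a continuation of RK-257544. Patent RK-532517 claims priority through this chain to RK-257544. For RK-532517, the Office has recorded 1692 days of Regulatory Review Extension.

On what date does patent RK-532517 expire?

2012-04-28

Earliest priority filing: 5 September 1989.
Base term: 5 September 1989 + 19 years → 5 September 2008.
Regulatory Review Extension: 1692 days claimed exceeds the 1331-day cap, so +1331 days → 28 April 2012.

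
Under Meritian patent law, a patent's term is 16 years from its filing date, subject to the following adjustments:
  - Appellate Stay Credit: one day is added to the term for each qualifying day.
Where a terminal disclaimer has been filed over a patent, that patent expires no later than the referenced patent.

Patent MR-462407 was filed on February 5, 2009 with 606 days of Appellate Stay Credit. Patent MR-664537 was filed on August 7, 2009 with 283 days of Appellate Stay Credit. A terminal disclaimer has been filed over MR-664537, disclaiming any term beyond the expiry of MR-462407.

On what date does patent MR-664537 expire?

Natural term of MR-664537:
  Base: filing + 16 years → 7 August 2025.
  Appellate Stay Credit: +283 days → 17 May 2026.
Expiry of referenced patent MR-462407:
  Base: filing + 16 years → 5 February 2025.
  Appellate Stay Credit: +606 days → 4 October 2026.
Terminal disclaimer: MR-664537 expires on the earlier of 17 May 2026 and 4 October 2026.

May 17, 2026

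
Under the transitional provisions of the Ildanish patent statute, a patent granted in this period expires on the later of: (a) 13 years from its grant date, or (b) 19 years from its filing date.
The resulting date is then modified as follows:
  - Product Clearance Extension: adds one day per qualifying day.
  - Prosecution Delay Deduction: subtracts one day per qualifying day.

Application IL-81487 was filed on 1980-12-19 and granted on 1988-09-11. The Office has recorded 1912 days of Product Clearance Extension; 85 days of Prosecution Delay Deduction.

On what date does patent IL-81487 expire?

(a) grant + 13 years → 11 September 2001.
(b) filing + 19 years → 19 December 1999.
Later of the two: 11 September 2001.
Product Clearance Extension: +1912 days → 6 December 2006.
Prosecution Delay Deduction: −85 days → 12 September 2006.

2006-09-12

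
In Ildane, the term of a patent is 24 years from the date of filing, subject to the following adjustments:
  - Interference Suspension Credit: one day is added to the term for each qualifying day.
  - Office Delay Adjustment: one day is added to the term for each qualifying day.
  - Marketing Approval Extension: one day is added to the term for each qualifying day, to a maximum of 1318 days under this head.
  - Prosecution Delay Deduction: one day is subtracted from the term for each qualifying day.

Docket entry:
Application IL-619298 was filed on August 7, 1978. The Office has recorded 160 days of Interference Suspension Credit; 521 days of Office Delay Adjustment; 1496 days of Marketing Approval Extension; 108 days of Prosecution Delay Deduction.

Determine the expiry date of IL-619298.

2007-10-11

Base term: filing date + 24 years → 7 August 2002.
Interference Suspension Credit: +160 days → 14 January 2003.
Office Delay Adjustment: +521 days → 18 June 2004.
Marketing Approval Extension: 1496 days claimed exceeds the 1318-day cap, so +1318 days → 27 January 2008.
Prosecution Delay Deduction: −108 days → 11 October 2007.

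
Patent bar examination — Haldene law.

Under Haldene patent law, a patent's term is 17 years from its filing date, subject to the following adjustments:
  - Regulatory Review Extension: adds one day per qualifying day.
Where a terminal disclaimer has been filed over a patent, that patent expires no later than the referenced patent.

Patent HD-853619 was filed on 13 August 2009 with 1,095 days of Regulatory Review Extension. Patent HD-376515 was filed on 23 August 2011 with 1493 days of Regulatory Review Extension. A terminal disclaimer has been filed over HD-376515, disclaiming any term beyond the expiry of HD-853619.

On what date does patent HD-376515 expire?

Natural term of HD-376515:
  Base: filing + 17 years → 23 August 2028.
  Regulatory Review Extension: +1493 days → 24 September 2032.
Expiry of referenced patent HD-853619:
  Base: filing + 17 years → 13 August 2026.
  Regulatory Review Extension: +1095 days → 12 August 2029.
Terminal disclaimer: HD-376515 expires on the earlier of 24 September 2032 and 12 August 2029.

August 12, 2029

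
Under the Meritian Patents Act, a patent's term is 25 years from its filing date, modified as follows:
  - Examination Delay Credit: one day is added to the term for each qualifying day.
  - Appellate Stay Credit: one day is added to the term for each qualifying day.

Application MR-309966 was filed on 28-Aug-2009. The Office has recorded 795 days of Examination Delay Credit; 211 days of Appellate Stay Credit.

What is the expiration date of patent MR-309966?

2037-05-30

Base term: filing date + 25 years → 28 August 2034.
Examination Delay Credit: +795 days → 31 October 2036.
Appellate Stay Credit: +211 days → 30 May 2037.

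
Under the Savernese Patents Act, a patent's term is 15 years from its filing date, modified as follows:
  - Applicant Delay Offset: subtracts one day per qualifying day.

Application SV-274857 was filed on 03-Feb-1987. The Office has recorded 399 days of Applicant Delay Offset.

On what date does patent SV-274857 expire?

December 31, 2000

Base term: filing date + 15 years → 3 February 2002.
Applicant Delay Offset: −399 days → 31 December 2000.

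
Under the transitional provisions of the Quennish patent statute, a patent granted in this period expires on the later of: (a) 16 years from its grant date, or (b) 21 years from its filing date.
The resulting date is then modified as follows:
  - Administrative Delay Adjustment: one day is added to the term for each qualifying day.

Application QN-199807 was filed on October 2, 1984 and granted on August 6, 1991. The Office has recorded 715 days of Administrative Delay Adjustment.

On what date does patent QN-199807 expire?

2009-07-21

(a) grant + 16 years → 6 August 2007.
(b) filing + 21 years → 2 October 2005.
Later of the two: 6 August 2007.
Administrative Delay Adjustment: +715 days → 21 July 2009.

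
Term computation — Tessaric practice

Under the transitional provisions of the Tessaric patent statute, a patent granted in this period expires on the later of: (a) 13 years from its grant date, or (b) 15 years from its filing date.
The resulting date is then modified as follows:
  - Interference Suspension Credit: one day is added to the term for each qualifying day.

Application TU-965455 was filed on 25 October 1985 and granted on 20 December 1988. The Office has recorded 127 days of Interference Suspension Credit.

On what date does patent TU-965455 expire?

(a) grant + 13 years → 20 December 2001.
(b) filing + 15 years → 25 October 2000.
Later of the two: 20 December 2001.
Interference Suspension Credit: +127 days → 26 April 2002.

2002-04-26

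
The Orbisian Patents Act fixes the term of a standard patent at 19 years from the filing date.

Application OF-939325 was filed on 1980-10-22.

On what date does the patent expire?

1999-10-22

Filing date + 19 years → 22 October 1999.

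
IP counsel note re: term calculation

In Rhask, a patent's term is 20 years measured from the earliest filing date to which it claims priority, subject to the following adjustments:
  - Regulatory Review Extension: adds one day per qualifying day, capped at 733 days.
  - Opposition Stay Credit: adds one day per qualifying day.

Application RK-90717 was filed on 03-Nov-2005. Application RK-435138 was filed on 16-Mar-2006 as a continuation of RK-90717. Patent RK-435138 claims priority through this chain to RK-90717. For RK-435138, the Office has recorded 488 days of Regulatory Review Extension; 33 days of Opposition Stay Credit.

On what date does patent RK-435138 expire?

Earliest priority filing: 3 November 2005.
Base term: 3 November 2005 + 20 years → 3 November 2025.
Regulatory Review Extension: 488 days (within the 733-day cap) → +488 days → 6 March 2027.
Opposition Stay Credit: +33 days → 8 April 2027.

2027-04-08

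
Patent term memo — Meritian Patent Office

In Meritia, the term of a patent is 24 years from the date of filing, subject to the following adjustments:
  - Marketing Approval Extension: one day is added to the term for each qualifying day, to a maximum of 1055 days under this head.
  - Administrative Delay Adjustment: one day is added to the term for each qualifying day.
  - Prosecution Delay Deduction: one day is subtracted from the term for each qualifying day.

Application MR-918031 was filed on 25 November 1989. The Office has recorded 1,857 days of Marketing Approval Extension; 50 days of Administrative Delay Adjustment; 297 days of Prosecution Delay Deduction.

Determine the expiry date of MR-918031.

February 11, 2016

Base term: filing date + 24 years → 25 November 2013.
Marketing Approval Extension: 1857 days claimed exceeds the 1055-day cap, so +1055 days → 15 October 2016.
Administrative Delay Adjustment: +50 days → 4 December 2016.
Prosecution Delay Deduction: −297 days → 11 February 2016.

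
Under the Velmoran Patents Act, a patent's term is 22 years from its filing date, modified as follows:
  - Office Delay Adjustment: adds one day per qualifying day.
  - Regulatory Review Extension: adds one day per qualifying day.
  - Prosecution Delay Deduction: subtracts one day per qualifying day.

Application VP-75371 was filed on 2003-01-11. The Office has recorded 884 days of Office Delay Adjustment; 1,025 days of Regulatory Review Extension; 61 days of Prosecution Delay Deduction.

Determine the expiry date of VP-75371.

Base term: filing date + 22 years → 11 January 2025.
Office Delay Adjustment: +884 days → 14 June 2027.
Regulatory Review Extension: +1025 days → 4 April 2030.
Prosecution Delay Deduction: −61 days → 2 February 2030.

2030-02-02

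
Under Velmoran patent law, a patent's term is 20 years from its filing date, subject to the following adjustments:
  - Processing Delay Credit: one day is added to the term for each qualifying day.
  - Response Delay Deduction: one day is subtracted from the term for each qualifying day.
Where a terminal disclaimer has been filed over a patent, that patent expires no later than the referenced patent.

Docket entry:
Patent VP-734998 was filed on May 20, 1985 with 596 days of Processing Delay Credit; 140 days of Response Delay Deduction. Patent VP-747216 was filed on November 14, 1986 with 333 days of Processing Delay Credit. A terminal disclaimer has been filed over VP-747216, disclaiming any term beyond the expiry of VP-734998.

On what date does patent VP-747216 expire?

2006-08-19

Natural term of VP-747216:
  Base: filing + 20 years → 14 November 2006.
  Processing Delay Credit: +333 days → 13 October 2007.
Expiry of referenced patent VP-734998:
  Base: filing + 20 years → 20 May 2005.
  Processing Delay Credit: +596 days → 6 January 2007.
  Response Delay Deduction: −140 days → 19 August 2006.
Terminal disclaimer: VP-747216 expires on the earlier of 13 October 2007 and 19 August 2006.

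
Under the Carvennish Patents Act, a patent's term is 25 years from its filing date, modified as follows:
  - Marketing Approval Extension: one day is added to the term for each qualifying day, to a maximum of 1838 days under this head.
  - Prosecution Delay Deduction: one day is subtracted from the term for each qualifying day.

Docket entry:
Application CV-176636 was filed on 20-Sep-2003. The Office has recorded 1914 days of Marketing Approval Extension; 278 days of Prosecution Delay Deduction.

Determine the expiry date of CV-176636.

Base term: filing date + 25 years → 20 September 2028.
Marketing Approval Extension: 1914 days claimed exceeds the 1838-day cap, so +1838 days → 2 October 2033.
Prosecution Delay Deduction: −278 days → 28 December 2032.

2032-12-28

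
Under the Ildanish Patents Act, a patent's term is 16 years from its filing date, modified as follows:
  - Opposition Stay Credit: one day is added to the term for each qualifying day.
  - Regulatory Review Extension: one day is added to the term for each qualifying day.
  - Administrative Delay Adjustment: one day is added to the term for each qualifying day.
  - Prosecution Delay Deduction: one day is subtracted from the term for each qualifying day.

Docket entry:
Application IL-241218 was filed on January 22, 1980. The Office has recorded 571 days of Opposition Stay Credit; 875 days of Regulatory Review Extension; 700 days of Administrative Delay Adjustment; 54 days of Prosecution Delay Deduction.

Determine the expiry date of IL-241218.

Base term: filing date + 16 years → 22 January 1996.
Opposition Stay Credit: +571 days → 15 August 1997.
Regulatory Review Extension: +875 days → 7 January 2000.
Administrative Delay Adjustment: +700 days → 7 December 2001.
Prosecution Delay Deduction: −54 days → 14 October 2001.

2001-10-14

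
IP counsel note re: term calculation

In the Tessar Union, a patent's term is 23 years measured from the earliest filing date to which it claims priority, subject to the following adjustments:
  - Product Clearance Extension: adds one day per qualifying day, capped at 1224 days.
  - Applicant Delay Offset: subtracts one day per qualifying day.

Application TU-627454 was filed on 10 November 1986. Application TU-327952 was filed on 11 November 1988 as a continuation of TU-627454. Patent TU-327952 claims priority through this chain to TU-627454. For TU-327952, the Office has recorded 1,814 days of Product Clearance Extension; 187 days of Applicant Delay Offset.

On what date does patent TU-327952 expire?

Earliest priority filing: 10 November 1986.
Base term: 10 November 1986 + 23 years → 10 November 2009.
Product Clearance Extension: 1814 days claimed exceeds the 1224-day cap, so +1224 days → 18 March 2013.
Applicant Delay Offset: −187 days → 12 September 2012.

September 12, 2012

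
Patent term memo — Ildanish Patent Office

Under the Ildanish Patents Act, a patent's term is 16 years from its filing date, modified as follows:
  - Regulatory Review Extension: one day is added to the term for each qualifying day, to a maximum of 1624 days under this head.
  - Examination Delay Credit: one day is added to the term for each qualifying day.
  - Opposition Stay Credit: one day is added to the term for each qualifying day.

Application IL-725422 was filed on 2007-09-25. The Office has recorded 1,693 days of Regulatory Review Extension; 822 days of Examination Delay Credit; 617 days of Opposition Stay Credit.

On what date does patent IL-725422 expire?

February 13, 2032

Base term: filing date + 16 years → 25 September 2023.
Regulatory Review Extension: 1693 days claimed exceeds the 1624-day cap, so +1624 days → 6 March 2028.
Examination Delay Credit: +822 days → 6 June 2030.
Opposition Stay Credit: +617 days → 13 February 2032.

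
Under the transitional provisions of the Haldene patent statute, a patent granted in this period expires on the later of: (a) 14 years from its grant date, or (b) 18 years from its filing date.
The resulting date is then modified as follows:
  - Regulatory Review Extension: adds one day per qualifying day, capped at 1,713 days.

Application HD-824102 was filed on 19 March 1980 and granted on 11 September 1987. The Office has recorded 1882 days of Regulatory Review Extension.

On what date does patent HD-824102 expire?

(a) grant + 14 years → 11 September 2001.
(b) filing + 18 years → 19 March 1998.
Later of the two: 11 September 2001.
Regulatory Review Extension: 1882 days claimed exceeds the 1713-day cap, so +1713 days → 21 May 2006.

May 21, 2006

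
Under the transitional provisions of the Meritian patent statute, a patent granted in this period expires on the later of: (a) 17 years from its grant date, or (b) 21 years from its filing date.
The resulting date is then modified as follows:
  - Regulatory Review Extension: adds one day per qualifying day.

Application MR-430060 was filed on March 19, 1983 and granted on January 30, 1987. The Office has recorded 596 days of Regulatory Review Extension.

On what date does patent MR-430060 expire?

2005-11-05

(a) grant + 17 years → 30 January 2004.
(b) filing + 21 years → 19 March 2004.
Later of the two: 19 March 2004.
Regulatory Review Extension: +596 days → 5 November 2005.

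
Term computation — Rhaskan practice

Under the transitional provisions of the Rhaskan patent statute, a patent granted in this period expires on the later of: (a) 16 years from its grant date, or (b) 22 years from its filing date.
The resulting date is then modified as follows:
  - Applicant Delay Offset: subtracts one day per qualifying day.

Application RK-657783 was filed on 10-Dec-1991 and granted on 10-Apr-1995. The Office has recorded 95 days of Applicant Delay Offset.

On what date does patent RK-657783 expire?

September 6, 2013

(a) grant + 16 years → 10 April 2011.
(b) filing + 22 years → 10 December 2013.
Later of the two: 10 December 2013.
Applicant Delay Offset: −95 days → 6 September 2013.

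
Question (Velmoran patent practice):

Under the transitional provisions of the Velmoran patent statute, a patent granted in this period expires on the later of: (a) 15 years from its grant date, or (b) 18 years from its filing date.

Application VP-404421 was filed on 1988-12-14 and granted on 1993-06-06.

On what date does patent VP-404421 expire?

(a) grant + 15 years → 6 June 2008.
(b) filing + 18 years → 14 December 2006.
Later of the two: 6 June 2008.

2008-06-06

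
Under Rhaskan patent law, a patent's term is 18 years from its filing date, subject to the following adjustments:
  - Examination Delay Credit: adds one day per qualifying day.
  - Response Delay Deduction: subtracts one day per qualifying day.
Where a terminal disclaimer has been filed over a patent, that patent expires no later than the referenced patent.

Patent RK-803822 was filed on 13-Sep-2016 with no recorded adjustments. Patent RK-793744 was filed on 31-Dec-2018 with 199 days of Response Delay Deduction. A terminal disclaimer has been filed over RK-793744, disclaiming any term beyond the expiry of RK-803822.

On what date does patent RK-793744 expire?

September 13, 2034

Natural term of RK-793744:
  Base: filing + 18 years → 31 December 2036.
  Response Delay Deduction: −199 days → 15 June 2036.
Expiry of referenced patent RK-803822:
  Base: filing + 18 years → 13 September 2034.
Terminal disclaimer: RK-793744 expires on the earlier of 15 June 2036 and 13 September 2034.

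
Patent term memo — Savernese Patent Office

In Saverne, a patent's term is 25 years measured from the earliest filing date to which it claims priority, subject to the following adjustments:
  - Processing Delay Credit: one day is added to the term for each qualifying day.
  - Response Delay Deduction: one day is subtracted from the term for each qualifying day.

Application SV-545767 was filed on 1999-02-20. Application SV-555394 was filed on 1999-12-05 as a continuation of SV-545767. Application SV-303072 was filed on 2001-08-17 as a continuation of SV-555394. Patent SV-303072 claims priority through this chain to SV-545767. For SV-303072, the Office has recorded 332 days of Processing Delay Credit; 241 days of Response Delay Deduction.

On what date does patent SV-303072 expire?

May 21, 2024

Earliest priority filing: 20 February 1999.
Base term: 20 February 1999 + 25 years → 20 February 2024.
Processing Delay Credit: +332 days → 17 January 2025.
Response Delay Deduction: −241 days → 21 May 2024.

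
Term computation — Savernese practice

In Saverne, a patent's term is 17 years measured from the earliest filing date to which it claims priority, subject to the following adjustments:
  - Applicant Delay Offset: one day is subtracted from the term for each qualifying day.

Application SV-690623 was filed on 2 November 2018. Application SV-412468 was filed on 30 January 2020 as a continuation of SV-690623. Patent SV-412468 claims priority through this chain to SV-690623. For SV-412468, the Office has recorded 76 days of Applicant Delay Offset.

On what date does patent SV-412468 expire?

Earliest priority filing: 2 November 2018.
Base term: 2 November 2018 + 17 years → 2 November 2035.
Applicant Delay Offset: −76 days → 18 August 2035.

2035-08-18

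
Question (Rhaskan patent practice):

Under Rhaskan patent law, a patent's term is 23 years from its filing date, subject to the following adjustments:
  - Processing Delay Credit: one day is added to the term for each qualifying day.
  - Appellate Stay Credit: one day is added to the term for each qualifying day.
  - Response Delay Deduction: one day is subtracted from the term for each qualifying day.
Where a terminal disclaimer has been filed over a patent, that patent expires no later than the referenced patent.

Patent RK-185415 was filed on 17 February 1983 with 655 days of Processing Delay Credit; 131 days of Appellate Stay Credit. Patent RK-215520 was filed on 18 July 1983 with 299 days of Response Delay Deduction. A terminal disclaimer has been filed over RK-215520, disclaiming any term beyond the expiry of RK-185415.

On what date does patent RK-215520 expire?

2005-09-22

Natural term of RK-215520:
  Base: filing + 23 years → 18 July 2006.
  Response Delay Deduction: −299 days → 22 September 2005.
Expiry of referenced patent RK-185415:
  Base: filing + 23 years → 17 February 2006.
  Processing Delay Credit: +655 days → 4 December 2007.
  Appellate Stay Credit: +131 days → 13 April 2008.
Terminal disclaimer: RK-215520 expires on the earlier of 22 September 2005 and 13 April 2008.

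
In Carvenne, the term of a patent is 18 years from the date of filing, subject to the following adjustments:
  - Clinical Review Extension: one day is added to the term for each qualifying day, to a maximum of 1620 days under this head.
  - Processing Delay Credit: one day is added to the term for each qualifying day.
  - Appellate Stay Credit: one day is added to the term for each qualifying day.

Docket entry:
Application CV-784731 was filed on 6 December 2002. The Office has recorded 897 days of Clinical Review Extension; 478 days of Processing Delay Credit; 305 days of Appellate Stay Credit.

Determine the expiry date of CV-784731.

Base term: filing date + 18 years → 6 December 2020.
Clinical Review Extension: 897 days (within the 1620-day cap) → +897 days → 22 May 2023.
Processing Delay Credit: +478 days → 11 September 2024.
Appellate Stay Credit: +305 days → 13 July 2025.

July 13, 2025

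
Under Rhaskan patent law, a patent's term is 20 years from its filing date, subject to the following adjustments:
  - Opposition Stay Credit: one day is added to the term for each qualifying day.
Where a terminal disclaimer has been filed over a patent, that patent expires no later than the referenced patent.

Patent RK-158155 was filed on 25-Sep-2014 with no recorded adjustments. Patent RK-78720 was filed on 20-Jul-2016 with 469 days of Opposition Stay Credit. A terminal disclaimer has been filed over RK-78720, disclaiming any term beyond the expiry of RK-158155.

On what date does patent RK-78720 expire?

September 25, 2034

Natural term of RK-78720:
  Base: filing + 20 years → 20 July 2036.
  Opposition Stay Credit: +469 days → 1 November 2037.
Expiry of referenced patent RK-158155:
  Base: filing + 20 years → 25 September 2034.
Terminal disclaimer: RK-78720 expires on the earlier of 1 November 2037 and 25 September 2034.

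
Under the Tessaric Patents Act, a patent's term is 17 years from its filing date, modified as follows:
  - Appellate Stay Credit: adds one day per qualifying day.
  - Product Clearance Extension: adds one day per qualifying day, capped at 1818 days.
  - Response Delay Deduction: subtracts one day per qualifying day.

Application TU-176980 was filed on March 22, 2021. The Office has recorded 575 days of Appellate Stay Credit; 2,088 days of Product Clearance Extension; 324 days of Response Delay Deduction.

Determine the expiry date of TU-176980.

Base term: filing date + 17 years → 22 March 2038.
Appellate Stay Credit: +575 days → 18 October 2039.
Product Clearance Extension: 2088 days claimed exceeds the 1818-day cap, so +1818 days → 9 October 2044.
Response Delay Deduction: −324 days → 20 November 2043.

November 20, 2043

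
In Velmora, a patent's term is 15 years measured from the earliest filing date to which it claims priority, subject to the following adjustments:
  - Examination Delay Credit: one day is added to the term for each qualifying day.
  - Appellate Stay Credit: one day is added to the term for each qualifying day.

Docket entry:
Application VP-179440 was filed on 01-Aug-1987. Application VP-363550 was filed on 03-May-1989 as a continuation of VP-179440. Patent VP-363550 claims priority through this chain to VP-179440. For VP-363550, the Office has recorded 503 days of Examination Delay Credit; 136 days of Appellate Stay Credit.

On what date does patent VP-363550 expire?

May 1, 2004

Earliest priority filing: 1 August 1987.
Base term: 1 August 1987 + 15 years → 1 August 2002.
Examination Delay Credit: +503 days → 17 December 2003.
Appellate Stay Credit: +136 days → 1 May 2004.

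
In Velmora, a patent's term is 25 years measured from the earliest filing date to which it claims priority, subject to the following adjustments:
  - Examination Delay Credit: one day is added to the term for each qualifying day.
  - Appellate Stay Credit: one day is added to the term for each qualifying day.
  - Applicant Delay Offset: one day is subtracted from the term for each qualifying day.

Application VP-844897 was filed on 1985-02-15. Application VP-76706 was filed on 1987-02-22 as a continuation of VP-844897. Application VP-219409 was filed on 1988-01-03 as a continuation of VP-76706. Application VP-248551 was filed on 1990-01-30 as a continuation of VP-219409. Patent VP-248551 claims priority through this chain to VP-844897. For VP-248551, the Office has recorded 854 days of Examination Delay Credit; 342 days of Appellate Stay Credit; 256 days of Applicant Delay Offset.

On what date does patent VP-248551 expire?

2012-09-12

Earliest priority filing: 15 February 1985.
Base term: 15 February 1985 + 25 years → 15 February 2010.
Examination Delay Credit: +854 days → 18 June 2012.
Appellate Stay Credit: +342 days → 26 May 2013.
Applicant Delay Offset: −256 days → 12 September 2012.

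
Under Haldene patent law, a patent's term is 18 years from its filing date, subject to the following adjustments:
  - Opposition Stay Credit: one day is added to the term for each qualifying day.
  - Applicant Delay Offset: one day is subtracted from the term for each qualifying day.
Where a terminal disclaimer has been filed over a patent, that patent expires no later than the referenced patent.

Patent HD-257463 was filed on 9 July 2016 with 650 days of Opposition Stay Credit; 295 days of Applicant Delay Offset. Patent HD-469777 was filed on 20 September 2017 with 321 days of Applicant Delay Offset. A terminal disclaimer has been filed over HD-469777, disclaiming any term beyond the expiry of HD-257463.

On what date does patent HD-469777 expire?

Natural term of HD-469777:
  Base: filing + 18 years → 20 September 2035.
  Applicant Delay Offset: −321 days → 3 November 2034.
Expiry of referenced patent HD-257463:
  Base: filing + 18 years → 9 July 2034.
  Opposition Stay Credit: +650 days → 19 April 2036.
  Applicant Delay Offset: −295 days → 29 June 2035.
Terminal disclaimer: HD-469777 expires on the earlier of 3 November 2034 and 29 June 2035.

2034-11-03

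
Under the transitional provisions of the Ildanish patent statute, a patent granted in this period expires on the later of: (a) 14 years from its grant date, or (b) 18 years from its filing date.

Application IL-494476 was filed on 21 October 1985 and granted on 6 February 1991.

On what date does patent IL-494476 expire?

(a) grant + 14 years → 6 February 2005.
(b) filing + 18 years → 21 October 2003.
Later of the two: 6 February 2005.

2005-02-06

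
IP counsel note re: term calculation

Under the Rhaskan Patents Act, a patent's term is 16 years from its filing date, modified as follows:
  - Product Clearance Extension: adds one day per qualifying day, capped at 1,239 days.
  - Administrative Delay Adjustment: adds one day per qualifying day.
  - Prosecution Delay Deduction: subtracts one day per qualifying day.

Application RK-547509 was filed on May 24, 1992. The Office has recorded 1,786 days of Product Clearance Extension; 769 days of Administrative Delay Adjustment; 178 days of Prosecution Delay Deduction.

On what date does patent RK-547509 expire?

Base term: filing date + 16 years → 24 May 2008.
Product Clearance Extension: 1786 days claimed exceeds the 1239-day cap, so +1239 days → 15 October 2011.
Administrative Delay Adjustment: +769 days → 22 November 2013.
Prosecution Delay Deduction: −178 days → 28 May 2013.

2013-05-28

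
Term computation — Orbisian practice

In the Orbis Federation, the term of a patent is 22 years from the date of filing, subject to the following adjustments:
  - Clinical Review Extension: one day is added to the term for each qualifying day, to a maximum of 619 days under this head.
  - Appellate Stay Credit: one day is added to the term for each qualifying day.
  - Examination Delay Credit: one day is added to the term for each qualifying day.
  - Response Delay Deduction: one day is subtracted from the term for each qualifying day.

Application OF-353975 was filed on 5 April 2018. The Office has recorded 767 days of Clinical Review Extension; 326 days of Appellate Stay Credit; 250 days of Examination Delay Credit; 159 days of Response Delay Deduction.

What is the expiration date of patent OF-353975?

Base term: filing date + 22 years → 5 April 2040.
Clinical Review Extension: 767 days claimed exceeds the 619-day cap, so +619 days → 15 December 2041.
Appellate Stay Credit: +326 days → 6 November 2042.
Examination Delay Credit: +250 days → 14 July 2043.
Response Delay Deduction: −159 days → 5 February 2043.

February 5, 2043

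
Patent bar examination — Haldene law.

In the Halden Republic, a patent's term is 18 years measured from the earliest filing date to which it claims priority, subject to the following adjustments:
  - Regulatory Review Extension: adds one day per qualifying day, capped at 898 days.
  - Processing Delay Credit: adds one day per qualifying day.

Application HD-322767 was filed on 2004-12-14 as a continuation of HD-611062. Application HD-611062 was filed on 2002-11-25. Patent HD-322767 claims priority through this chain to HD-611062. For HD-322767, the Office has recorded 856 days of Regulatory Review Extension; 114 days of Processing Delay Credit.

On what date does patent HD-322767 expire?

Earliest priority filing: 25 November 2002.
Base term: 25 November 2002 + 18 years → 25 November 2020.
Regulatory Review Extension: 856 days (within the 898-day cap) → +856 days → 31 March 2023.
Processing Delay Credit: +114 days → 23 July 2023.

July 23, 2023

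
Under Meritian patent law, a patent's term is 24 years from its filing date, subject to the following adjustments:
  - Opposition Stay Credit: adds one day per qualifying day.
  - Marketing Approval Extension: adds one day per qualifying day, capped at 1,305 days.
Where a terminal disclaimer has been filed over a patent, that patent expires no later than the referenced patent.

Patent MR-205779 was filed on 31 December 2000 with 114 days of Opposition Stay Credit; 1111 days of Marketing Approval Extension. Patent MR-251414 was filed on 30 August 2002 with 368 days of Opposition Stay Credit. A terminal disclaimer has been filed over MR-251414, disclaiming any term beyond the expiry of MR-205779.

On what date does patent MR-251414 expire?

Natural term of MR-251414:
  Base: filing + 24 years → 30 August 2026.
  Opposition Stay Credit: +368 days → 2 September 2027.
Expiry of referenced patent MR-205779:
  Base: filing + 24 years → 31 December 2024.
  Opposition Stay Credit: +114 days → 24 April 2025.
  Marketing Approval Extension: 1111 days (within the 1305-day cap) → +1111 days → 9 May 2028.
Terminal disclaimer: MR-251414 expires on the earlier of 2 September 2027 and 9 May 2028.

September 2, 2027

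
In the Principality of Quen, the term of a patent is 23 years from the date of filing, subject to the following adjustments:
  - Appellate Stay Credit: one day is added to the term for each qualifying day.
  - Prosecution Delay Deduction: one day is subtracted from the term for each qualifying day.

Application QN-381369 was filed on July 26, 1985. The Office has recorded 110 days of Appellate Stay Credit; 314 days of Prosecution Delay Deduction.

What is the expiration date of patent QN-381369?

Base term: filing date + 23 years → 26 July 2008.
Appellate Stay Credit: +110 days → 13 November 2008.
Prosecution Delay Deduction: −314 days → 4 January 2008.

2008-01-04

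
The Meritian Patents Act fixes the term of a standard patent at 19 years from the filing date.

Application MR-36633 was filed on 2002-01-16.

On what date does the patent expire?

Filing date + 19 years → 16 January 2021.

January 16, 2021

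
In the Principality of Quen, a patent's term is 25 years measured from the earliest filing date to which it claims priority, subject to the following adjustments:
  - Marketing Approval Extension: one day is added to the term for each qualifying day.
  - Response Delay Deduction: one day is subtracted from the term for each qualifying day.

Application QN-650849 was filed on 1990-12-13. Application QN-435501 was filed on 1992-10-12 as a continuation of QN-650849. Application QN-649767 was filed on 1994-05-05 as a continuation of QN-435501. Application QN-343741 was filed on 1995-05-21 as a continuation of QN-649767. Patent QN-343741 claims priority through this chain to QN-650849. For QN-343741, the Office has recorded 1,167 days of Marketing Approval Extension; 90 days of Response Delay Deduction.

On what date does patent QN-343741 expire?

Earliest priority filing: 13 December 1990.
Base term: 13 December 1990 + 25 years → 13 December 2015.
Marketing Approval Extension: +1167 days → 22 February 2019.
Response Delay Deduction: −90 days → 24 November 2018.

2018-11-24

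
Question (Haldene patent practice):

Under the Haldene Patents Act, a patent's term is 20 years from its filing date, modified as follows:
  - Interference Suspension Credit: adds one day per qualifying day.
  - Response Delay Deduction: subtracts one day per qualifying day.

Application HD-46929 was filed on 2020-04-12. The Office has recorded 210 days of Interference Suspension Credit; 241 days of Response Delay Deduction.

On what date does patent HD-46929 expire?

Base term: filing date + 20 years → 12 April 2040.
Interference Suspension Credit: +210 days → 8 November 2040.
Response Delay Deduction: −241 days → 12 March 2040.

March 12, 2040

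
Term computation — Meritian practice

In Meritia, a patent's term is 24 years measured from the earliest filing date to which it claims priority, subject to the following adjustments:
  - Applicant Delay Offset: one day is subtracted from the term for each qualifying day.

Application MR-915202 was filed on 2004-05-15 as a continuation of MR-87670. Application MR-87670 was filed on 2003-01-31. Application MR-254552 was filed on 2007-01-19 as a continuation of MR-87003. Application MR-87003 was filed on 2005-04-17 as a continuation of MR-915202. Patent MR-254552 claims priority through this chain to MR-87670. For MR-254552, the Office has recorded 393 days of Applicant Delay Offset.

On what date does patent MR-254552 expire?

January 3, 2026

Earliest priority filing: 31 January 2003.
Base term: 31 January 2003 + 24 years → 31 January 2027.
Applicant Delay Offset: −393 days → 3 January 2026.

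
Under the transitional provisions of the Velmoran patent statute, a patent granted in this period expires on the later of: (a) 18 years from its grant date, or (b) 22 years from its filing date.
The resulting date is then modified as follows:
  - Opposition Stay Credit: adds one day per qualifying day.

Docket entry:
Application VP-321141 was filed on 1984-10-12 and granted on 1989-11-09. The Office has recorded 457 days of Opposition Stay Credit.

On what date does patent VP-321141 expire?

February 8, 2009

(a) grant + 18 years → 9 November 2007.
(b) filing + 22 years → 12 October 2006.
Later of the two: 9 November 2007.
Opposition Stay Credit: +457 days → 8 February 2009.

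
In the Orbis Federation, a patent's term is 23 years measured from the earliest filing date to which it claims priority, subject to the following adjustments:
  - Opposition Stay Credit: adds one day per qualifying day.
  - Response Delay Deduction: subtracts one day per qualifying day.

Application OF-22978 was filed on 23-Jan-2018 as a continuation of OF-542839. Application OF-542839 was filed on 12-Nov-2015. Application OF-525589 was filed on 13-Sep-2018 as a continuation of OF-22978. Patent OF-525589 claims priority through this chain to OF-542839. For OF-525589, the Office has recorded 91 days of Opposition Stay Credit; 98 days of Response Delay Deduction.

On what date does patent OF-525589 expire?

2038-11-05

Earliest priority filing: 12 November 2015.
Base term: 12 November 2015 + 23 years → 12 November 2038.
Opposition Stay Credit: +91 days → 11 February 2039.
Response Delay Deduction: −98 days → 5 November 2038.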